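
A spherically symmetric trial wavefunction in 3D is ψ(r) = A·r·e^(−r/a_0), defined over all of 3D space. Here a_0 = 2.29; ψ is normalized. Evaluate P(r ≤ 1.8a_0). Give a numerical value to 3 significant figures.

P = ∫ |ψ|² 4πr² dr over r ≤ 1.8a_0.
A² is fixed by ∫₀^∞ 4πr²|ψ|² dr = 1, i.e. A² = (3·π·a_0^5)^(−1).
Substituting u = r/a_0, A², 4π and the length scale all cancel in the ratio: P = ∫_{0}^{1.8} u^4·e^(-2·u) du / ∫_{0}^{∞} u^4·e^(-2·u) du.
An antiderivative of u^4·e^(-2·u) is -(u^4/2 + u^3 + 3·u^2/2 + 3·u/2 + 3/4)·e^(-2·u); evaluating from 0 to 1.8 gives ≈ 0.22017, while the full integral is 3/4.
This evaluates to P = 0.2936.

P ≈ 0.294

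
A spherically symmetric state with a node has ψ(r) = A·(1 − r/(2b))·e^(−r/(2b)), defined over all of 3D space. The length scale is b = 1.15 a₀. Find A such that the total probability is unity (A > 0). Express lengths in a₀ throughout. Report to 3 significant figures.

Normalization requires ∫|ψ|² 4πr² dr = 1, integrated from 0 to ∞.
With ∫₀^∞ r^4 e^(−αr) dr = 4!/α^5, ∫|ψ|² 4πr² dr = A²·(8·π·b^3).
So A² = (8·π·b^3)^(−1).
With b = 1.15: A² = 0.02616 and A = 0.1617.

A ≈ 0.162 a₀^(-3/2)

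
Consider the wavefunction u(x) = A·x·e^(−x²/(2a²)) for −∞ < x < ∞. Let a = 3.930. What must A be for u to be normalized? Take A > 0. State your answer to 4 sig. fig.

A ≈ 0.1363

Normalization requires ∫|u|² dx = 1, integrated from −∞ to ∞.
∫|u|² dx = A²·(√(π)·a^3/2).
So A² = (√(π)·a^3/2)^(−1).
With a = 3.930: A² = 0.018590 and A = 0.13634.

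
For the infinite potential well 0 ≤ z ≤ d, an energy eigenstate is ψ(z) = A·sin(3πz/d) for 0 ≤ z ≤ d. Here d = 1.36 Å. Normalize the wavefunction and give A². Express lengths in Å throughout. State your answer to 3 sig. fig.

A^2 ≈ 1.47 Å^(-1)

Require ∫ |ψ|² dz = 1 over the whole domain.
Using sin²θ = (1 − cos 2θ)/2, the integral (without the A² prefactor) comes out to d/2.
Plugging in d = 1.36 yields A = 1.213.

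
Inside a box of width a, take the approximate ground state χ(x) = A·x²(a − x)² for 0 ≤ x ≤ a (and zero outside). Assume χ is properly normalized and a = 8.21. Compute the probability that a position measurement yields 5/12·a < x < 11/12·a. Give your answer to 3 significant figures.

|χ|² is the probability density, so P = ∫_{5/12·a}^{11/12·a} |χ|² dx.
Since A² = 1/(a^9/630), this is the region integral divided by the full normalization integral.
In terms of u = x/a (A² and the length scale cancel between numerator and denominator), P = [∫_{5/12}^{11/12} u^4·(1 - u)^4 du] / [∫_{0}^{1} u^4·(1 - u)^4 du].
Using ∫ u^4·(1 - u)^4 du = u^5·(70·u^4 - 315·u^3 + 540·u^2 - 420·u + 126)/630, the numerator is ≈ 0.0011068 and the denominator is 1/630.
Taking the ratio, P = 0.6973.

P ≈ 0.697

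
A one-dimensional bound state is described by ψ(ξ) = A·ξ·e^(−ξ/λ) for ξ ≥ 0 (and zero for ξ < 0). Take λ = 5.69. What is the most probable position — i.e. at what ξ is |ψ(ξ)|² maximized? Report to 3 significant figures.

The maximum of |ψ(ξ)|² occurs where its derivative vanishes.
Solving yields ξ = λ.
With λ = 5.69, the most probable position is 5.690.

ξ ≈ 5.69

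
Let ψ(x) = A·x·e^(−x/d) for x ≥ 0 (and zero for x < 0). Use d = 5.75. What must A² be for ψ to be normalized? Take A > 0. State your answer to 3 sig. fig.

A^2 ≈ 0.0210

Normalization requires ∫|ψ|² dx = 1, integrated from 0 to ∞.
Using ∫₀^∞ xⁿ e^(−αx) dx = n!/αⁿ⁺¹, the integral (without the A² prefactor) comes out to d^3/4.
Hence A² = 1/[d^3/4].
Plugging in d = 5.75 yields A = 0.1451.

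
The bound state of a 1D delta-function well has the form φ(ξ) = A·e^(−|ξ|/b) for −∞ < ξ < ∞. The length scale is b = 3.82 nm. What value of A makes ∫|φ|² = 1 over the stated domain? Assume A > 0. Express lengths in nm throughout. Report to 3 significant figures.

Normalization requires ∫|φ|² dξ = 1, integrated from −∞ to ∞.
∫|φ|² dξ = A²·(b).
So A² = (b)^(−1).
Plugging in b = 3.82 yields A = 0.5116.

A ≈ 0.512 nm^(-1/2)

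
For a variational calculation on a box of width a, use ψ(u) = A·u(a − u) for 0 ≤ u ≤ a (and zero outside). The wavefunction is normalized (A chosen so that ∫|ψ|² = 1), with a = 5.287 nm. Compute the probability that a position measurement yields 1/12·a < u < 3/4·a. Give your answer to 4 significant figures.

P ≈ 0.8914

The probability is P = ∫ |ψ|² du over [1/12·a, 3/4·a].
With A² fixed by ∫|ψ|² = 1, i.e. A² = (a^5/30)^(−1), substitute and integrate.
Let t = u/a; then A² and the length scale cancel, so P = ∫_{1/12}^{3/4} t^2·(1 - t)^2 dt ÷ ∫_{0}^{1} t^2·(1 - t)^2 dt.
With ∫ t^2·(1 - t)^2 dt = t^3·(6·t^2 - 15·t + 10)/30 + C, the region integral is ≈ 0.0297132 and the full one is 1/30.
The result is P = 4621/5184.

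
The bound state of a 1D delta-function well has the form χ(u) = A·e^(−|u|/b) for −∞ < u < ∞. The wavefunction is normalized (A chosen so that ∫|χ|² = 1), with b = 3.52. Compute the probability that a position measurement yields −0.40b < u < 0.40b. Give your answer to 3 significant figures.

P ≈ 0.551

The probability is P = ∫ |χ|² du over [−0.40b, 0.40b].
The normalization integral ∫|χ|²du over the whole domain equals b·A², and A² cancels in the ratio.
Both integrals are even about u = 0, so only the u ≥ 0 halves are needed (the factors of 2 cancel). Let t = u/b; then A² and the length scale cancel, so P = ∫_{0}^{0.40} e^(-2·t) dt ÷ ∫_{0}^{∞} e^(-2·t) dt.
An antiderivative of e^(-2·t) is -e^(-2·t)/2; evaluating from 0 to 0.40 gives 1/2 - e^(-4/5)/2, while the full integral is 1/2.
Evaluating gives P = 0.5507.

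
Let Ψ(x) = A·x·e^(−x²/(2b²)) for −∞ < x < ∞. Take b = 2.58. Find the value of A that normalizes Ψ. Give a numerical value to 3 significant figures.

The normalization condition is ∫|Ψ|² dx = 1 from −∞ to ∞.
The integral (without the A² prefactor) comes out to √(π)·b^3/2.
So A² = (√(π)·b^3/2)^(−1).
Plugging in b = 2.58 yields A = 0.2563.

A ≈ 0.256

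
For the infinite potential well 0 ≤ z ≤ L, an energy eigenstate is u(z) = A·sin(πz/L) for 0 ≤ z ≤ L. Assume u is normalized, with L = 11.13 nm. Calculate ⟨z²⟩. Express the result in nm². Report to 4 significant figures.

⟨z^2⟩ ≈ 35.02 nm^2

By definition ⟨z²⟩ = ∫ z^2 |u(z)|² dz.
Using sin²θ = (1 − cos 2θ)/2, the ratio of the moment integral to the normalization integral gives ⟨z²⟩ = -L^2/(2·π^2) + L^2/3.
With L = 11.13, ⟨z^2⟩ = 35.017.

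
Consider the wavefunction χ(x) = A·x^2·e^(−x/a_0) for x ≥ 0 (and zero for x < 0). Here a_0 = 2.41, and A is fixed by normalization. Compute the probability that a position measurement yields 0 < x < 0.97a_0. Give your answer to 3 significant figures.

P = ∫_{0}^{0.97a_0} |χ(x)|² dx.
The normalization integral ∫|χ|²dx over the whole domain equals 3·a_0^5/4·A², and A² cancels in the ratio.
In terms of u = x/a_0 (A² and the length scale cancel between numerator and denominator), P = [∫_{0}^{0.97} u^4·e^(-2·u) du] / [∫_{0}^{∞} u^4·e^(-2·u) du].
An antiderivative of u^4·e^(-2·u) is -(u^4/2 + u^3 + 3·u^2/2 + 3·u/2 + 3/4)·e^(-2·u); evaluating from 0 to 0.97 gives ≈ 0.035551, while the full integral is 3/4.
The result is P = 0.04740.

P ≈ 0.0474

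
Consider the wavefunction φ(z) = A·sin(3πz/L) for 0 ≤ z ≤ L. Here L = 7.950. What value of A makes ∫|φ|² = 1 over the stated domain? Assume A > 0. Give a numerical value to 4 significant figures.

We need A² ∫|f|² dz = 1, taking the integral from 0 to L.
With φ = A·sin(3πz/L), the integral evaluates to A²·[L/2].
So A² = (L/2)^(−1).
Plugging in L = 7.950 yields A = 0.50157.

A ≈ 0.5016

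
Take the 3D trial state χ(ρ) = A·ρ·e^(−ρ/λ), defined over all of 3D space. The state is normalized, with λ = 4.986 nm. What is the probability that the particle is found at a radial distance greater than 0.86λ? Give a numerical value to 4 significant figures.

P ≈ 0.9691

With dV = 4πρ²dρ, the probability is ∫|χ|² dV over ρ > 0.86λ.
The full normalization integral is A²·[3·π·λ^5] = 1, fixing A².
Let u = ρ/λ; then A², 4π and the length scale all cancel, so P = ∫_{0.86}^{∞} u^4·e^(-2·u) du ÷ ∫_{0}^{∞} u^4·e^(-2·u) du.
An antiderivative of u^4·e^(-2·u) is -(u^4/2 + u^3 + 3·u^2/2 + 3·u/2 + 3/4)·e^(-2·u); evaluating from 0.86 to ∞ gives ≈ 0.726822, while the full integral is 3/4.
This evaluates to P = 0.96910.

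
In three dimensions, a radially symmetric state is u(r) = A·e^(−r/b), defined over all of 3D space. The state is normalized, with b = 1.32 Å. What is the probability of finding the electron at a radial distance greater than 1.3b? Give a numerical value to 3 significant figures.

With dV = 4πr²dr, the probability is ∫|u|² dV over r > 1.3b.
A² is fixed by ∫₀^∞ 4πr²|u|² dr = 1, i.e. A² = (π·b^3)^(−1).
In terms of t = r/b (A², 4π and the length scale all cancel between numerator and denominator), P = [∫_{1.3}^{∞} t^2·e^(-2·t) dt] / [∫_{0}^{∞} t^2·e^(-2·t) dt].
An antiderivative of t^2·e^(-2·t) is -(2·t^2 + 2·t + 1)·e^(-2·t)/4; evaluating from 1.3 to ∞ gives 349·e^(-13/5)/200, while the full integral is 1/4.
The region integral divided by the full integral gives P = 0.5184.

P ≈ 0.518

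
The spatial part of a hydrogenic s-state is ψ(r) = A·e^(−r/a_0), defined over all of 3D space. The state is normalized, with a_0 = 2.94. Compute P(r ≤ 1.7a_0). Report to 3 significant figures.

With dV = 4πr²dr, the probability is ∫|ψ|² dV over r ≤ 1.7a_0.
Normalization gives A² = 1/(π·a_0^3).
Let u = r/a_0; then A², 4π and the length scale all cancel, so P = ∫_{0}^{1.7} u^2·e^(-2·u) du ÷ ∫_{0}^{∞} u^2·e^(-2·u) du.
An antiderivative of u^2·e^(-2·u) is -(2·u^2 + 2·u + 1)·e^(-2·u)/4; evaluating from 0 to 1.7 gives 1/4 - 509·e^(-17/5)/200, while the full integral is 1/4.
The region integral divided by the full integral gives P = 0.6603.

P ≈ 0.660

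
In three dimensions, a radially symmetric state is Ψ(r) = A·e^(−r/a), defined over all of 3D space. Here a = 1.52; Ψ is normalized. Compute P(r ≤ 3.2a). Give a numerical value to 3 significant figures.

P ≈ 0.954

P = ∫ |Ψ|² 4πr² dr over r ≤ 3.2a.
A² is fixed by ∫₀^∞ 4πr²|Ψ|² dr = 1, i.e. A² = (π·a^3)^(−1).
Substituting u = r/a, A², 4π and the length scale all cancel in the ratio: P = ∫_{0}^{3.2} u^2·e^(-2·u) du / ∫_{0}^{∞} u^2·e^(-2·u) du.
With ∫ u^2·e^(-2·u) du = -(2·u^2 + 2·u + 1)·e^(-2·u)/4 + C, the region integral is 1/4 - 697·e^(-32/5)/100 and the full one is 1/4.
The region integral divided by the full integral gives P = 0.9537.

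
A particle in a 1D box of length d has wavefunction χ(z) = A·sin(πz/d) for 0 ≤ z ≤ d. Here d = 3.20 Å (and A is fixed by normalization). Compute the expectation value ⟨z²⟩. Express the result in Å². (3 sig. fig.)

⟨z^2⟩ ≈ 2.89 Å^2

⟨z²⟩ = ∫ z^2 |χ|² dz over the full domain.
With ∫₀^d sin²(nπz/d) dz = d/2, since the A² factors cancel between numerator and denominator, ⟨z²⟩ = -d^2/(2·π^2) + d^2/3.
With d = 3.20, ⟨z^2⟩ = 2.895.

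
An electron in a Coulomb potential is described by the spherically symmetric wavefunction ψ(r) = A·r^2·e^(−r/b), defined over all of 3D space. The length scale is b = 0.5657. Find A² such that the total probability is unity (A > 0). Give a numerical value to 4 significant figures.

A^2 ≈ 0.7631

We need A² ∫|f|² 4πr² dr = 1, taking the integral from 0 to ∞.
Using ∫₀^∞ rⁿ e^(−αr) dr = n!/αⁿ⁺¹, ∫|ψ|² 4πr² dr = A²·(45·π·b^7/2).
So A² = (45·π·b^7/2)^(−1).
With b = 0.5657: A² = 0.76307 and A = 0.87354.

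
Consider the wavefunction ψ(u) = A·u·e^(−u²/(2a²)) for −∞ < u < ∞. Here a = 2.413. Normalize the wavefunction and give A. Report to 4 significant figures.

A ≈ 0.2834

The normalization condition is ∫|ψ|² du = 1 from −∞ to ∞.
Differentiating ∫e^(−αu²) du = √(π/α) under α to get the higher moments, carrying out the integral gives A² · √(π)·a^3/2.
So A² = (√(π)·a^3/2)^(−1).
Substituting a = 2.413 gives A² = 0.080312, so A = 0.28339.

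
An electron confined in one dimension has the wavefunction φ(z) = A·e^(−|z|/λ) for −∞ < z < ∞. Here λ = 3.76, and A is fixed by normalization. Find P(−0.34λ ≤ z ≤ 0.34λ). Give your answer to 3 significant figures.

P ≈ 0.493

P = ∫_{−0.34λ}^{0.34λ} |φ(z)|² dz.
With A² fixed by ∫|φ|² = 1, i.e. A² = (λ)^(−1), substitute and integrate.
By symmetry take twice the z ≥ 0 contribution in numerator and denominator; the 2's cancel. Let u = z/λ; then A² and the length scale cancel, so P = ∫_{0}^{0.34} e^(-2·u) du ÷ ∫_{0}^{∞} e^(-2·u) du.
Using ∫ e^(-2·u) du = -e^(-2·u)/2, the numerator is 1/2 - e^(-17/25)/2 and the denominator is 1/2.
The result is P = 0.4934.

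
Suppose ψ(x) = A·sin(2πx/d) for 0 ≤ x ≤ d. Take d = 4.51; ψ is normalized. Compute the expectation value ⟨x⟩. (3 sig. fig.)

The expectation value is the |ψ|²-weighted average of x: ∫ x|ψ|² dx.
Evaluating both integrals, ⟨x⟩ = d/2.
With d = 4.51, ⟨x⟩ = 2.255.

⟨x⟩ ≈ 2.26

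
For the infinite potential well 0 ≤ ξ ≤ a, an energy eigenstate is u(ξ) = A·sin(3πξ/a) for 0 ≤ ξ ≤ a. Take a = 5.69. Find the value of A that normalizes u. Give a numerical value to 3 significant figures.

The normalization condition is ∫|u|² dξ = 1 from 0 to a.
Using sin²θ = (1 − cos 2θ)/2, with u = A·sin(3πξ/a), the integral evaluates to A²·[a/2].
Setting this equal to 1 gives A² = 1/(a/2).
Plugging in a = 5.69 yields A = 0.5929.

A ≈ 0.593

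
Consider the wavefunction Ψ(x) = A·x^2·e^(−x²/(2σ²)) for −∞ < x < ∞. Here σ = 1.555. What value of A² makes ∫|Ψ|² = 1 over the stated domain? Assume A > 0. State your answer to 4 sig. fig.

A^2 ≈ 0.08274

We need A² ∫|f|² dx = 1, taking the integral from −∞ to ∞.
With ∫_{−∞}^{∞} x^(2m) e^(−αx²) dx = (2m−1)!!·√π / (2^m α^(m+1/2)), carrying out the integral gives A² · 3·√(π)·σ^5/4.
Setting this equal to 1 gives A² = 1/(3·√(π)·σ^5/4).
Substituting σ = 1.555 gives A² = 0.082739, so A = 0.28764.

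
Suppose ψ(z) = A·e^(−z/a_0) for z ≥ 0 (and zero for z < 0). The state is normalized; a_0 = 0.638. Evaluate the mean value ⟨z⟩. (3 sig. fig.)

⟨z⟩ ≈ 0.319

The expectation value is the |ψ|²-weighted average of z: ∫ z|ψ|² dz.
With ∫₀^∞ z^1 e^(−αz) dz = 1!/α^2, since the A² factors cancel between numerator and denominator, ⟨z⟩ = a_0/2.
With a_0 = 0.638, ⟨z⟩ = 0.3190.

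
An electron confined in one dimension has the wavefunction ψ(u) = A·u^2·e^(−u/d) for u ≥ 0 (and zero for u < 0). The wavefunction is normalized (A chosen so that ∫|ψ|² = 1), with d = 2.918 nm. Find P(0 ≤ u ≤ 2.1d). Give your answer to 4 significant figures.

|ψ|² is the probability density, so P = ∫_{0}^{2.1d} |ψ|² du.
The normalization integral ∫|ψ|²du over the whole domain equals 3·d^5/4·A², and A² cancels in the ratio.
In terms of t = u/d (A² and the length scale cancel between numerator and denominator), P = [∫_{0}^{2.1} t^4·e^(-2·t) dt] / [∫_{0}^{∞} t^4·e^(-2·t) dt].
With ∫ t^4·e^(-2·t) dt = -(t^4/2 + t^3 + 3·t^2/2 + 3·t/2 + 3/4)·e^(-2·t) + C, the region integral is ≈ 0.307630 and the full one is 3/4.
This works out to P = 0.41017.

P ≈ 0.4102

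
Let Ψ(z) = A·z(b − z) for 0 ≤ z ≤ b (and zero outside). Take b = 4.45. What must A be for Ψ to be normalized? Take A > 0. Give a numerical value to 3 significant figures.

Require ∫ |Ψ|² dz = 1 over the whole domain.
Carrying out the integral gives A² · b^5/30.
Setting this equal to 1 gives A² = 1/(b^5/30).
Plugging in b = 4.45 yields A = 0.1311.

A ≈ 0.131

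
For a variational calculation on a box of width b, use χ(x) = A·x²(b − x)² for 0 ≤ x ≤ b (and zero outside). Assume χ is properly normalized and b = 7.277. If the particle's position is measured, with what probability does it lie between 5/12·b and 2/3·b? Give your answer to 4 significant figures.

P ≈ 0.5528

P = ∫_{5/12·b}^{2/3·b} |χ(x)|² dx.
Since A² = 1/(b^9/630), this is the region integral divided by the full normalization integral.
Let u = x/b; then A² and the length scale cancel, so P = ∫_{5/12}^{2/3} u^4·(1 - u)^4 du ÷ ∫_{0}^{1} u^4·(1 - u)^4 du.
An antiderivative of u^4·(1 - u)^4 is u^5·(70·u^4 - 315·u^3 + 540·u^2 - 420·u + 126)/630; evaluating from 5/12 to 2/3 gives ≈ 0.000877499, while the full integral is 1/630.
The result is P = 0.55282.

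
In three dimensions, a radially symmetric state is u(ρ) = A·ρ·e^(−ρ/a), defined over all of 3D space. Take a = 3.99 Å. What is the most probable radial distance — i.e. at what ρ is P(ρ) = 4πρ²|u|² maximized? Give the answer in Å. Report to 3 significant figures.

The maximum of P(ρ) = 4πρ²|u|² occurs where its derivative vanishes.
Solving yields ρ = 2·a.
With a = 3.99, the most probable radial distance is 7.980 Å.

ρ ≈ 7.98 Å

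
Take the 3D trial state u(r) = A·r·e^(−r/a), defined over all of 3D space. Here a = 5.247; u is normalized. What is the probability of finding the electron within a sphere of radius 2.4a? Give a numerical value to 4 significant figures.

Integrate the radial probability density 4πr²|u|² over r ≤ 2.4a.
The full normalization integral is A²·[3·π·a^5] = 1, fixing A².
In terms of t = r/a (A², 4π and the length scale all cancel between numerator and denominator), P = [∫_{0}^{2.4} t^4·e^(-2·t) dt] / [∫_{0}^{∞} t^4·e^(-2·t) dt].
Using ∫ t^4·e^(-2·t) dt = -(t^4/2 + t^3 + 3·t^2/2 + 3·t/2 + 3/4)·e^(-2·t), the numerator is ≈ 0.392806 and the denominator is 3/4.
Taking the ratio yields P = 0.52374.

P ≈ 0.5237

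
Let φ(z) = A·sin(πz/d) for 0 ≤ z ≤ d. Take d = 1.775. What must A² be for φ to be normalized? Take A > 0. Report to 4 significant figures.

A^2 ≈ 1.127

Normalization requires ∫|φ|² dz = 1, integrated from 0 to d.
The integral (without the A² prefactor) comes out to d/2.
Setting this equal to 1 gives A² = 1/(d/2).
Plugging in d = 1.775 yields A = 1.0615.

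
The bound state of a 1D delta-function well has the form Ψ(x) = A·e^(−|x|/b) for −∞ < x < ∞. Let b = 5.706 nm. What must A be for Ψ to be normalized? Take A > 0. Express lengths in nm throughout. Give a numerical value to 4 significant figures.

Normalization requires ∫|Ψ|² dx = 1, integrated from −∞ to ∞.
Recall ∫₀^∞ x^m e^(−x/β) dx = m!·β^(m+1), the integral (without the A² prefactor) comes out to b.
Setting this equal to 1 gives A² = 1/(b).
Substituting b = 5.706 gives A² = 0.17525, so A = 0.41863.

A ≈ 0.4186 nm^(-1/2)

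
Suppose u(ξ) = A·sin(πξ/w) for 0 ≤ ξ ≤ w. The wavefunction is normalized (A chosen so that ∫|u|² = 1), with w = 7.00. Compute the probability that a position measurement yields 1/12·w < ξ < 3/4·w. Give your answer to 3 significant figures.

|u|² is the probability density, so P = ∫_{1/12·w}^{3/4·w} |u|² dξ.
The normalization integral ∫|u|²dξ over the whole domain equals w/2·A², and A² cancels in the ratio.
In terms of t = ξ/w (A² and the length scale cancel between numerator and denominator), P = [∫_{1/12}^{3/4} sin(π·t)^2 dt] / [∫_{0}^{1} sin(π·t)^2 dt].
An antiderivative of sin(π·t)^2 is t/2 - sin(2·π·t)/(4·π); evaluating from 1/12 to 3/4 gives 3/(8·π) + 1/3, while the full integral is 1/2.
Evaluating gives P = (9 + 8·π)/(12·π).

P ≈ 0.905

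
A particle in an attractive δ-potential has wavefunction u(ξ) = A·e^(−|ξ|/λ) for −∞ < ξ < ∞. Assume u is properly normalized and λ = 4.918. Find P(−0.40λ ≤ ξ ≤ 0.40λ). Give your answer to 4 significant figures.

|u|² is the probability density, so P = ∫_{−0.40λ}^{0.40λ} |u|² dξ.
Since A² = 1/(λ), this is the region integral divided by the full normalization integral.
By symmetry take twice the ξ ≥ 0 contribution in numerator and denominator; the 2's cancel. Let t = ξ/λ; then A² and the length scale cancel, so P = ∫_{0}^{0.40} e^(-2·t) dt ÷ ∫_{0}^{∞} e^(-2·t) dt.
An antiderivative of e^(-2·t) is -e^(-2·t)/2; evaluating from 0 to 0.40 gives 1/2 - e^(-4/5)/2, while the full integral is 1/2.
This works out to P = 0.55067.

P ≈ 0.5507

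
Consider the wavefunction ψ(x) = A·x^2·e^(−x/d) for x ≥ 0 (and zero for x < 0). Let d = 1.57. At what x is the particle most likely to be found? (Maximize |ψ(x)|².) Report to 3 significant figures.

x ≈ 3.14

The maximum of |ψ(x)|² occurs where its derivative vanishes.
This gives x = 2·d.
With d = 1.57, the most probable position is 3.140.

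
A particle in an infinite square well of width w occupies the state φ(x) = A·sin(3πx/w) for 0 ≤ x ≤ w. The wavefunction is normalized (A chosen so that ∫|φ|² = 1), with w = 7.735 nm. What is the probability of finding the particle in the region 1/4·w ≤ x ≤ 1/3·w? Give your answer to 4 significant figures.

P = ∫_{1/4·w}^{1/3·w} |φ(x)|² dx.
Since A² = 1/(w/2), this is the region integral divided by the full normalization integral.
In terms of u = x/w (A² and the length scale cancel between numerator and denominator), P = [∫_{1/4}^{1/3} sin(3·π·u)^2 du] / [∫_{0}^{1} sin(3·π·u)^2 du].
An antiderivative of sin(3·π·u)^2 is u/2 - sin(6·π·u)/(12·π); evaluating from 1/4 to 1/3 gives 1/24 - 1/(12·π), while the full integral is 1/2.
The result is P = (-2 + π)/(12·π).

P ≈ 0.03028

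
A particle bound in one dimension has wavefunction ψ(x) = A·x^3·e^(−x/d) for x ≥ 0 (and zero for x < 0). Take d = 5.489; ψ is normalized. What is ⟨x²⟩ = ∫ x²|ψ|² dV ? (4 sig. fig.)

⟨x^2⟩ ≈ 421.8

⟨x²⟩ = ∫ x^2 |ψ|² dx over the full domain.
Using ∫₀^∞ xⁿ e^(−αx) dx = n!/αⁿ⁺¹, evaluating both integrals, ⟨x²⟩ = 14·d^2.
With d = 5.489, ⟨x^2⟩ = 421.81.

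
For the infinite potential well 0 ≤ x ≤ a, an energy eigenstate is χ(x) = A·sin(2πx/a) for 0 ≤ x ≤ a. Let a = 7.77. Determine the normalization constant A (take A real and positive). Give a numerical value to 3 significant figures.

A ≈ 0.507

Normalization requires ∫|χ|² dx = 1, integrated from 0 to a.
Carrying out the integral gives A² · a/2.
Hence A² = 1/[a/2].
With a = 7.77: A² = 0.2574 and A = 0.5073.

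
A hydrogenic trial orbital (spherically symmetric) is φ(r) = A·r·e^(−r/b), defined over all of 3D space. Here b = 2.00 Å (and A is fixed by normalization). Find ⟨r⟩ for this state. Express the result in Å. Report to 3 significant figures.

By definition ⟨r⟩ = ∫ r |φ(r)|² 4πr² dr.
Since the A² factors cancel between numerator and denominator, ⟨r⟩ = 5·b/2.
With b = 2.00, ⟨r⟩ = 5.000.

⟨r⟩ ≈ 5.00 Å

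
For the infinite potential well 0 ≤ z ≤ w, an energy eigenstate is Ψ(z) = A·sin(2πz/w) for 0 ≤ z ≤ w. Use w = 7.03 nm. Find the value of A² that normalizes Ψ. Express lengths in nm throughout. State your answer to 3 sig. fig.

Normalization requires ∫|Ψ|² dz = 1, integrated from 0 to w.
Carrying out the integral gives A² · w/2.
Substituting w = 7.03 gives A² = 0.2845, so A = 0.5334.

A^2 ≈ 0.284 nm^(-1)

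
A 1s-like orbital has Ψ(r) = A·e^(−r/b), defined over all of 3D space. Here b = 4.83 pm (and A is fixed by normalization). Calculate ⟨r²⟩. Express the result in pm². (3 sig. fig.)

⟨r^2⟩ ≈ 70.0 pm^2

By definition ⟨r²⟩ = ∫ r^2 |Ψ(r)|² 4πr² dr.
Since the A² factors cancel between numerator and denominator, ⟨r²⟩ = 3·b^2.
With b = 4.83, ⟨r^2⟩ = 69.99.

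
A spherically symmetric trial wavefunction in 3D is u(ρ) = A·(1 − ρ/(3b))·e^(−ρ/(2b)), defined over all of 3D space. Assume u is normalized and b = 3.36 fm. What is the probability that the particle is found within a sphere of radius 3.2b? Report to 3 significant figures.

P ≈ 0.353

Integrate the radial probability density 4πρ²|u|² over ρ ≤ 3.2b.
Normalization gives A² = 1/(8·π·b^3/3).
Let t = ρ/b; then A², 4π and the length scale all cancel, so P = ∫_{0}^{3.2} t^2·(1 - t/3)^2·e^(-t) dt ÷ ∫_{0}^{∞} t^2·(1 - t/3)^2·e^(-t) dt.
An antiderivative of t^2·(1 - t/3)^2·e^(-t) is (-t^4 + 2·t^3 - 3·t^2 - 6·t - 6)·e^(-t)/9; evaluating from 0 to 3.2 gives 2/3 - 6614·e^(-16/5)/625, while the full integral is 2/3.
Taking the ratio yields P = 0.3530.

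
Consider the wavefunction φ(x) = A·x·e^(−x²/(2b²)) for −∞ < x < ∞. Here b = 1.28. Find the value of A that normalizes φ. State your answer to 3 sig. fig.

A ≈ 0.734

Normalization requires ∫|φ|² dx = 1, integrated from −∞ to ∞.
Carrying out the integral gives A² · √(π)·b^3/2.
So A² = (√(π)·b^3/2)^(−1).
With b = 1.28: A² = 0.5381 and A = 0.7335.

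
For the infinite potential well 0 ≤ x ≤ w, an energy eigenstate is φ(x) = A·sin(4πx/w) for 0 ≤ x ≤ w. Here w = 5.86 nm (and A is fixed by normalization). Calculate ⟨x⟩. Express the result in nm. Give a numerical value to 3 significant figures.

The expectation value is the |φ|²-weighted average of x: ∫ x|φ|² dx.
Using sin²θ = (1 − cos 2θ)/2, since the A² factors cancel between numerator and denominator, ⟨x⟩ = w/2.
With w = 5.86, ⟨x⟩ = 2.930.

⟨x⟩ ≈ 2.93 nm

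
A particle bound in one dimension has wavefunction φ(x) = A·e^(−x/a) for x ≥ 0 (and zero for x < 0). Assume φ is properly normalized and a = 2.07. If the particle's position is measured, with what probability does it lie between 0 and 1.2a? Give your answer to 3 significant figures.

P ≈ 0.909

P = ∫_{0}^{1.2a} |φ(x)|² dx.
Since A² = 1/(a/2), this is the region integral divided by the full normalization integral.
In terms of u = x/a (A² and the length scale cancel between numerator and denominator), P = [∫_{0}^{1.2} e^(-2·u) du] / [∫_{0}^{∞} e^(-2·u) du].
An antiderivative of e^(-2·u) is -e^(-2·u)/2; evaluating from 0 to 1.2 gives 1/2 - e^(-12/5)/2, while the full integral is 1/2.
Evaluating gives P = 0.9093.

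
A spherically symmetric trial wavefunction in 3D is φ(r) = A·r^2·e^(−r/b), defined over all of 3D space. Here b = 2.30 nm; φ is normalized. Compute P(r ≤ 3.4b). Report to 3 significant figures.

P ≈ 0.520

P = ∫ |φ|² 4πr² dr over r ≤ 3.4b.
A² is fixed by ∫₀^∞ 4πr²|φ|² dr = 1, i.e. A² = (45·π·b^7/2)^(−1).
In terms of u = r/b (A², 4π and the length scale all cancel between numerator and denominator), P = [∫_{0}^{3.4} u^6·e^(-2·u) du] / [∫_{0}^{∞} u^6·e^(-2·u) du].
With ∫ u^6·e^(-2·u) du = -(4·u^6 + 12·u^5 + 30·u^4 + 60·u^3 + 90·u^2 + 90·u + 45)·e^(-2·u)/8 + C, the region integral is ≈ 2.9255 and the full one is 45/8.
Taking the ratio yields P = 0.5201.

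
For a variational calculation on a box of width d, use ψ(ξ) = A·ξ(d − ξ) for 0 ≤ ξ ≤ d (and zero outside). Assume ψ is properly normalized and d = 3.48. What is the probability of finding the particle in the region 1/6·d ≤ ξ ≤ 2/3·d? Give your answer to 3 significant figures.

P ≈ 0.755

P = ∫_{1/6·d}^{2/3·d} |ψ(ξ)|² dξ.
Since A² = 1/(d^5/30), this is the region integral divided by the full normalization integral.
Let u = ξ/d; then A² and the length scale cancel, so P = ∫_{1/6}^{2/3} u^2·(1 - u)^2 du ÷ ∫_{0}^{1} u^2·(1 - u)^2 du.
With ∫ u^2·(1 - u)^2 du = u^3·(6·u^2 - 15·u + 10)/30 + C, the region integral is 163/6480 and the full one is 1/30.
This works out to P = 163/216.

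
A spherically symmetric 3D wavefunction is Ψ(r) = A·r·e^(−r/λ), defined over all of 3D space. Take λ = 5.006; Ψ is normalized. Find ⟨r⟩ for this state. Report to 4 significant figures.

⟨r⟩ ≈ 12.52

⟨r⟩ = ∫ r |Ψ|² 4πr² dr over the full domain.
With ∫₀^∞ r^5 e^(−αr) dr = 5!/α^6, evaluating both integrals, ⟨r⟩ = 5·λ/2.
With λ = 5.006, ⟨r⟩ = 12.515.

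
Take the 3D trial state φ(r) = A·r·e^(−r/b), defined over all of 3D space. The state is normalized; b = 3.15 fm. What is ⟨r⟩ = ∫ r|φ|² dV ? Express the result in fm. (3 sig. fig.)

The expectation value is the |φ|²-weighted average of r: ∫ r|φ|² 4πr² dr.
Since the A² factors cancel between numerator and denominator, ⟨r⟩ = 5·b/2.
Putting b = 3.15 gives 7.875.

⟨r⟩ ≈ 7.88 fm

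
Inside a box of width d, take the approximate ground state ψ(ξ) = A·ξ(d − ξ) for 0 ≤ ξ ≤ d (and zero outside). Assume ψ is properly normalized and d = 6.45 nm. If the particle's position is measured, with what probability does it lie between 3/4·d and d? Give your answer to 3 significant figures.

The probability is P = ∫ |ψ|² dξ over [3/4·d, d].
With A² fixed by ∫|ψ|² = 1, i.e. A² = (d^5/30)^(−1), substitute and integrate.
Substituting u = ξ/d, A² and the length scale cancel in the ratio: P = ∫_{3/4}^{1} u^2·(1 - u)^2 du / ∫_{0}^{1} u^2·(1 - u)^2 du.
An antiderivative of u^2·(1 - u)^2 is u^3·(6·u^2 - 15·u + 10)/30; evaluating from 3/4 to 1 gives ≈ 0.0034505, while the full integral is 1/30.
Evaluating gives P = 53/512.

P ≈ 0.104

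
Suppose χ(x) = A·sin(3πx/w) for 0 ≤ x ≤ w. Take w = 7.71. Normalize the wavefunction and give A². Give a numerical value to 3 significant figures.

A^2 ≈ 0.259

Normalization requires ∫|χ|² dx = 1, integrated from 0 to w.
The integral (without the A² prefactor) comes out to w/2.
Setting this equal to 1 gives A² = 1/(w/2).
Plugging in w = 7.71 yields A = 0.5093.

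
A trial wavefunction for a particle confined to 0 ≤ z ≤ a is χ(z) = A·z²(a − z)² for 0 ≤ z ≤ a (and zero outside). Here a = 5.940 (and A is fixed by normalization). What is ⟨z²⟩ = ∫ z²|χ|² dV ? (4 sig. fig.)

⟨z^2⟩ ≈ 9.623

The expectation value is the |χ|²-weighted average of z^2: ∫ z^2|χ|² dz.
Expanding the polynomial and integrating term by term, since the A² factors cancel between numerator and denominator, ⟨z²⟩ = 3·a^2/11.
With a = 5.940, ⟨z^2⟩ = 9.6228.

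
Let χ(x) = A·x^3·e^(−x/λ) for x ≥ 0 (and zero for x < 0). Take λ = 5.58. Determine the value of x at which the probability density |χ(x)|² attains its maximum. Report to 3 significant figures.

x ≈ 16.7

The maximum of |χ(x)|² occurs where its derivative vanishes.
This gives x = 3·λ.
With λ = 5.58, the most probable position is 16.74.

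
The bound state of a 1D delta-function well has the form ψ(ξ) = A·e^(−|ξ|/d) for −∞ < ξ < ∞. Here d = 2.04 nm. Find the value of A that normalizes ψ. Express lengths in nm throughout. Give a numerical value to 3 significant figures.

We need A² ∫|f|² dξ = 1, taking the integral from −∞ to ∞.
With ψ = A·e^(−|ξ|/d), the integral evaluates to A²·[d].
Plugging in d = 2.04 yields A = 0.7001.

A ≈ 0.700 nm^(-1/2)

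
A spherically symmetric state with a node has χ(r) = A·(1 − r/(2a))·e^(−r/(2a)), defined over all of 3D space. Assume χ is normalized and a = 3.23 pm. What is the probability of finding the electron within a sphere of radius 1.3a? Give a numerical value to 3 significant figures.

Integrate the radial probability density 4πr²|χ|² over r ≤ 1.3a.
A² is fixed by ∫₀^∞ 4πr²|χ|² dr = 1, i.e. A² = (8·π·a^3)^(−1).
Substituting u = r/a, A², 4π and the length scale all cancel in the ratio: P = ∫_{0}^{1.3} u^2·(1 - u/2)^2·e^(-u) du / ∫_{0}^{∞} u^2·(1 - u/2)^2·e^(-u) du.
With ∫ u^2·(1 - u/2)^2·e^(-u) du = -(u^4/4 + u^2 + 2·u + 2)·e^(-u) + C, the region integral is ≈ 0.091181 and the full one is 2.
Taking the ratio yields P = 0.04559.

P ≈ 0.0456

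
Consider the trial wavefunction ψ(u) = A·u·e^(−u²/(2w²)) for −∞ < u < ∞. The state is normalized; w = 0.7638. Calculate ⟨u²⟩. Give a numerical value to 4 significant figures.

By definition ⟨u²⟩ = ∫ u^2 |ψ(u)|² du.
With ∫_{−∞}^{∞} u^(2m) e^(−αu²) du = (2m−1)!!·√π / (2^m α^(m+1/2)), the ratio of the moment integral to the normalization integral gives ⟨u²⟩ = 3·w^2/2.
With w = 0.7638, ⟨u^2⟩ = 0.87509.

⟨u^2⟩ ≈ 0.8751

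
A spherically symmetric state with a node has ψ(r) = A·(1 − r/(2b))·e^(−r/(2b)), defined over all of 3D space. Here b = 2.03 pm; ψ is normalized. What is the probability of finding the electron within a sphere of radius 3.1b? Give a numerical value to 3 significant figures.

With dV = 4πr²dr, the probability is ∫|ψ|² dV over r ≤ 3.1b.
The full normalization integral is A²·[8·π·b^3] = 1, fixing A².
Substituting u = r/b, A², 4π and the length scale all cancel in the ratio: P = ∫_{0}^{3.1} u^2·(1 - u/2)^2·e^(-u) du / ∫_{0}^{∞} u^2·(1 - u/2)^2·e^(-u) du.
With ∫ u^2·(1 - u/2)^2·e^(-u) du = -(u^4/4 + u^2 + 2·u + 2)·e^(-u) + C, the region integral is ≈ 0.15758 and the full one is 2.
Taking the ratio yields P = 0.07879.

P ≈ 0.0788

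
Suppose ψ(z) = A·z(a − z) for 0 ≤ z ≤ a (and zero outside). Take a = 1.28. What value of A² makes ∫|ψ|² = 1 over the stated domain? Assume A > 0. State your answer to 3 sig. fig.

A^2 ≈ 8.73

The normalization condition is ∫|ψ|² dz = 1 from 0 to a.
∫|ψ|² dz = A²·(a^5/30).
Hence A² = 1/[a^5/30].
Plugging in a = 1.28 yields A = 2.955.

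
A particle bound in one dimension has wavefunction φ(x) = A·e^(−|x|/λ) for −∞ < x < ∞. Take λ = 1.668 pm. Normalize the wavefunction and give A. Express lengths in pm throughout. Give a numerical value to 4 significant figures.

A ≈ 0.7743 pm^(-1/2)

Normalization requires ∫|φ|² dx = 1, integrated from −∞ to ∞.
With φ = A·e^(−|x|/λ), the integral evaluates to A²·[λ].
Plugging in λ = 1.668 yields A = 0.77429.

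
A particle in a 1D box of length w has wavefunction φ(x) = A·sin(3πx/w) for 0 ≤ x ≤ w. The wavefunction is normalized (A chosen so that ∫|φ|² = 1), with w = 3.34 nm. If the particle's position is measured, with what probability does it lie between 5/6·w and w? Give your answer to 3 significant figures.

P = ∫_{5/6·w}^{w} |φ(x)|² dx.
With A² fixed by ∫|φ|² = 1, i.e. A² = (w/2)^(−1), substitute and integrate.
In terms of u = x/w (A² and the length scale cancel between numerator and denominator), P = [∫_{5/6}^{1} sin(3·π·u)^2 du] / [∫_{0}^{1} sin(3·π·u)^2 du].
Using ∫ sin(3·π·u)^2 du = u/2 - sin(6·π·u)/(12·π), the numerator is 1/12 and the denominator is 1/2.
The result is P = 1/6.

P ≈ 0.167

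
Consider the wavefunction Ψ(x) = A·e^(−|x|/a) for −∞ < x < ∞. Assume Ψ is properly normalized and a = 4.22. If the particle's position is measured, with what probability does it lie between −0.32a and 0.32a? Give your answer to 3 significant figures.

P ≈ 0.473

P = ∫_{−0.32a}^{0.32a} |Ψ(x)|² dx.
Since A² = 1/(a), this is the region integral divided by the full normalization integral.
Both integrals are even about x = 0, so only the x ≥ 0 halves are needed (the factors of 2 cancel). Substituting u = x/a, A² and the length scale cancel in the ratio: P = ∫_{0}^{0.32} e^(-2·u) du / ∫_{0}^{∞} e^(-2·u) du.
Using ∫ e^(-2·u) du = -e^(-2·u)/2, the numerator is 1/2 - e^(-16/25)/2 and the denominator is 1/2.
The result is P = 0.4727.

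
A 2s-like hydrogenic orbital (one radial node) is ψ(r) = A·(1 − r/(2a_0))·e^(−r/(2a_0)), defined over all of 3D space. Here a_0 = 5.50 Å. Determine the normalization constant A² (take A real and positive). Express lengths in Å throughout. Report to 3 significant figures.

The normalization condition is ∫|ψ|² 4πr² dr = 1 from 0 to ∞.
(Spherical symmetry: dV = 4πr² dr.)
With ψ = A·(1 − r/(2a_0))·e^(−r/(2a_0)), the integral evaluates to A²·[8·π·a_0^3].
Hence A² = 1/[8·π·a_0^3].
Plugging in a_0 = 5.50 yields A = 0.01546.

A^2 ≈ 0.000239 Å^(-3)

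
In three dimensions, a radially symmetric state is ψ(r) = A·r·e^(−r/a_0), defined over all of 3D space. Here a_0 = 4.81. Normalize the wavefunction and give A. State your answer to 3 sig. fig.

The normalization condition is ∫|ψ|² 4πr² dr = 1 from 0 to ∞.
The angular integral contributes 4π, leaving ∫₀^∞ r²|ψ|² dr.
Recall ∫₀^∞ r^m e^(−r/β) dr = m!·β^(m+1), with ψ = A·r·e^(−r/a_0), the integral evaluates to A²·[3·π·a_0^5].
So A² = (3·π·a_0^5)^(−1).
Plugging in a_0 = 4.81 yields A = 0.006420.

A ≈ 0.00642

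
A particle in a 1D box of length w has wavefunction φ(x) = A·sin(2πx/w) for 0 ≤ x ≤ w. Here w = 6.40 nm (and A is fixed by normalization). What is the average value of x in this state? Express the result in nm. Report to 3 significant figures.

⟨x⟩ ≈ 3.20 nm

⟨x⟩ = ∫ x |φ|² dx over the full domain.
With ∫₀^w sin²(nπx/w) dx = w/2, since the A² factors cancel between numerator and denominator, ⟨x⟩ = w/2.
With w = 6.40, ⟨x⟩ = 3.200.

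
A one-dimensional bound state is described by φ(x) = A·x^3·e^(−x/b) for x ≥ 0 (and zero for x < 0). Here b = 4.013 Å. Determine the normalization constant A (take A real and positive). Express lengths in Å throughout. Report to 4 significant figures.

A ≈ 0.003257 Å^(-7/2)

Normalization requires ∫|φ|² dx = 1, integrated from 0 to ∞.
The integral (without the A² prefactor) comes out to 45·b^7/8.
Setting this equal to 1 gives A² = 1/(45·b^7/8).
Plugging in b = 4.013 yields A = 0.0032568.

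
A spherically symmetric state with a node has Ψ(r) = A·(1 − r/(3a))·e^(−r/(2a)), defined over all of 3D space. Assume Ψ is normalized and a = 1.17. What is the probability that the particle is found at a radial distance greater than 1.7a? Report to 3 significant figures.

Integrate the radial probability density 4πr²|Ψ|² over r > 1.7a.
A² is fixed by ∫₀^∞ 4πr²|Ψ|² dr = 1, i.e. A² = (8·π·a^3/3)^(−1).
Let u = r/a; then A², 4π and the length scale all cancel, so P = ∫_{1.7}^{∞} u^2·(1 - u/3)^2·e^(-u) du ÷ ∫_{0}^{∞} u^2·(1 - u/3)^2·e^(-u) du.
An antiderivative of u^2·(1 - u/3)^2·e^(-u) is (-u^4 + 2·u^3 - 3·u^2 - 6·u - 6)·e^(-u)/9; evaluating from 1.7 to ∞ gives ≈ 0.47490, while the full integral is 2/3.
This evaluates to P = 0.7123.

P ≈ 0.712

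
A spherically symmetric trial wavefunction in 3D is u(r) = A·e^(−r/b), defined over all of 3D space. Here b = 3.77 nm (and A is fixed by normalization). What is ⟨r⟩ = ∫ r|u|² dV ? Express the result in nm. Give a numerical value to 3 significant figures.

By definition ⟨r⟩ = ∫ r |u(r)|² 4πr² dr.
With ∫₀^∞ r^3 e^(−αr) dr = 3!/α^4, since the A² factors cancel between numerator and denominator, ⟨r⟩ = 3·b/2.
Putting b = 3.77 gives 5.655.

⟨r⟩ ≈ 5.66 nm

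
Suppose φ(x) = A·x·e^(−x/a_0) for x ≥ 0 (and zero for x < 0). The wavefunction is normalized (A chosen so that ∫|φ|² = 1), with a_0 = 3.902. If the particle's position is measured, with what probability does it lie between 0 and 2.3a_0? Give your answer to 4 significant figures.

P ≈ 0.8374

|φ|² is the probability density, so P = ∫_{0}^{2.3a_0} |φ|² dx.
Since A² = 1/(a_0^3/4), this is the region integral divided by the full normalization integral.
In terms of u = x/a_0 (A² and the length scale cancel between numerator and denominator), P = [∫_{0}^{2.3} u^2·e^(-2·u) du] / [∫_{0}^{∞} u^2·e^(-2·u) du].
With ∫ u^2·e^(-2·u) du = -(2·u^2 + 2·u + 1)·e^(-2·u)/4 + C, the region integral is 1/4 - 809·e^(-23/5)/200 and the full one is 1/4.
Evaluating gives P = 0.83736.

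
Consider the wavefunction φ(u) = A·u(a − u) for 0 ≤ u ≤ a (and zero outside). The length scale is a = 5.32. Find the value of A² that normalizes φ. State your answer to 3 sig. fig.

A^2 ≈ 0.00704

We need A² ∫|f|² du = 1, taking the integral from 0 to a.
∫|φ|² du = A²·(a^5/30).
So A² = (a^5/30)^(−1).
Plugging in a = 5.32 yields A = 0.08390.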